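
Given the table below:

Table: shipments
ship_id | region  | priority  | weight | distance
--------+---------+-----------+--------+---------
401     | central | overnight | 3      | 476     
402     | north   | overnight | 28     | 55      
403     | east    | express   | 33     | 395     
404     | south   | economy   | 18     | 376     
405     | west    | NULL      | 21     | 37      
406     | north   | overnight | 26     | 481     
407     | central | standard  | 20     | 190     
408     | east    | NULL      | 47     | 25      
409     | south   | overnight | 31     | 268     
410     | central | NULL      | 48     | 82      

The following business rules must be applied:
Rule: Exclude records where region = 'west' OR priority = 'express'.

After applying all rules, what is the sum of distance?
1953

Step 1: Find records where region = 'west' OR priority = 'express'
Step 2: 2 records match, summing to 432
Step 3: Original sum: 2385
Step 4: Remaining sum = 2385 - 432 = 1953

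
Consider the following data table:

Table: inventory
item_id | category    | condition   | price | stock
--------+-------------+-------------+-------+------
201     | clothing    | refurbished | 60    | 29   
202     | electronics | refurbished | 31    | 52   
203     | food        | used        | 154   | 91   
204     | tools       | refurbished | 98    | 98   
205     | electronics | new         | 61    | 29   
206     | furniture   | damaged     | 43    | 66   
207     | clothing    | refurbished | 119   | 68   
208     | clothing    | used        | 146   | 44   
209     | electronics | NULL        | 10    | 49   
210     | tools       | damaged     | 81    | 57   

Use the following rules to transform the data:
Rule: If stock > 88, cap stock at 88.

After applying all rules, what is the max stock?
88

Step 1: Original maximum stock = 98
Step 2: Apply cap at 88
Step 3: 2 records had stock > 88 and were capped
Step 4: Maximum after transformation = 88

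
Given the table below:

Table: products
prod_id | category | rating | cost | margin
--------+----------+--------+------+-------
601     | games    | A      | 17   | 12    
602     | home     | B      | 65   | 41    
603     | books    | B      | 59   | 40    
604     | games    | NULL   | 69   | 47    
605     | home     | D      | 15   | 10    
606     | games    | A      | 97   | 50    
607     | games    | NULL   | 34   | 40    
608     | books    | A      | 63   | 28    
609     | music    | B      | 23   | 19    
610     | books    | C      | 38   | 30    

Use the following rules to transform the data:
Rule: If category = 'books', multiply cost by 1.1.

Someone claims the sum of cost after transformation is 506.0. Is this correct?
No, the correct result is 496.0.

Step 1: Calculate the correct sum after transformation
Step 2: Apply multiplier 1.1 to records where category = 'books'
Step 3: Correct result = 496.0
Step 4: Claimed result = 506.0
Step 5: 496.0 ≠ 506.0
Conclusion: The claimed result is incorrect. The correct answer is 496.0.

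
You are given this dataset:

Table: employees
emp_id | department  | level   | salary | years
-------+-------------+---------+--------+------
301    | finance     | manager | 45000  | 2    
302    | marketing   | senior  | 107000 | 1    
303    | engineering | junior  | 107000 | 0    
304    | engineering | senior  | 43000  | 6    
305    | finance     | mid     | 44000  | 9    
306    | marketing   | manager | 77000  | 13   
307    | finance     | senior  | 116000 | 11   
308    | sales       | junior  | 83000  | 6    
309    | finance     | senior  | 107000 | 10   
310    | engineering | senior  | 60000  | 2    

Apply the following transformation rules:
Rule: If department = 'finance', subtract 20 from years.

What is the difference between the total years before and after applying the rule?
80

Step 1: Original sum of years = 60
Step 2: 4 records have department = 'finance'
Step 3: Each affected record changes by -20
Step 4: Total change = 4 × -20 = -80
Step 5: New sum = 60 + -80 = -20
Step 6: Difference = |-20 - 60| = 80
        (Sum decreased by 80)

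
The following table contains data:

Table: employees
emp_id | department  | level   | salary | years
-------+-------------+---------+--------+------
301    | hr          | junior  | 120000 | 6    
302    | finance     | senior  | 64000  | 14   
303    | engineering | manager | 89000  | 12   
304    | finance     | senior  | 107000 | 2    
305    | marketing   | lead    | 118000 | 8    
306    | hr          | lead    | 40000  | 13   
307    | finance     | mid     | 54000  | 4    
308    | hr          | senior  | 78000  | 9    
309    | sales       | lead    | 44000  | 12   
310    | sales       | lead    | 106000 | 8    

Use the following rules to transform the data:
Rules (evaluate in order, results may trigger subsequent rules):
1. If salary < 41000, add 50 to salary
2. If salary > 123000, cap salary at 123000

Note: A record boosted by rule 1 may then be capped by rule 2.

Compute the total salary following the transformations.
820050

Step 1: Apply rule 1 to records with salary < 41000
  - 1 records get bonus of 50
  - Of these, 0 records then exceed 123000 and get capped
Step 2: Apply rule 2 to records with salary > 123000
  - 0 records (original) are capped
Step 3: Calculate final sum = 820050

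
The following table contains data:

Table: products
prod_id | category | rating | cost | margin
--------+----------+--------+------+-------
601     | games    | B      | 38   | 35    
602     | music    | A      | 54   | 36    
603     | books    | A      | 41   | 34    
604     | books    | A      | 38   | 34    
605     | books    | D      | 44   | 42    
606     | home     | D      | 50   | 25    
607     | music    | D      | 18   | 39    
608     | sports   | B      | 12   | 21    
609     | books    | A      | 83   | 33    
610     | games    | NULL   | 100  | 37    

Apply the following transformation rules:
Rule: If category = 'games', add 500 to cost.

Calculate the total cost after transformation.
1478

Step 1: Count records where category = 'games': 2
Step 2: Total bonus added: 2 × 500 = 1000
Step 3: Original sum of cost: 478
Step 4: Final sum = 478 + 1000 = 1478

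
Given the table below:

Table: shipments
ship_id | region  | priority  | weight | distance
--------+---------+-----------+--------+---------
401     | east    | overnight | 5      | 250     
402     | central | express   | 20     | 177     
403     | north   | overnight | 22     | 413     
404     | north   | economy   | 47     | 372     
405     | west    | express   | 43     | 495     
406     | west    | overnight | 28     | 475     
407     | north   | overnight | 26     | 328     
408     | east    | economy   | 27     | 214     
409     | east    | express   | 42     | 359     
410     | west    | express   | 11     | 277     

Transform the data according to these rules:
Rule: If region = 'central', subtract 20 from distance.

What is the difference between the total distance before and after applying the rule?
20

Step 1: Original sum of distance = 3360
Step 2: 1 records have region = 'central'
Step 3: Each affected record changes by -20
Step 4: Total change = 1 × -20 = -20
Step 5: New sum = 3360 + -20 = 3340
Step 6: Difference = |3340 - 3360| = 20
        (Sum decreased by 20)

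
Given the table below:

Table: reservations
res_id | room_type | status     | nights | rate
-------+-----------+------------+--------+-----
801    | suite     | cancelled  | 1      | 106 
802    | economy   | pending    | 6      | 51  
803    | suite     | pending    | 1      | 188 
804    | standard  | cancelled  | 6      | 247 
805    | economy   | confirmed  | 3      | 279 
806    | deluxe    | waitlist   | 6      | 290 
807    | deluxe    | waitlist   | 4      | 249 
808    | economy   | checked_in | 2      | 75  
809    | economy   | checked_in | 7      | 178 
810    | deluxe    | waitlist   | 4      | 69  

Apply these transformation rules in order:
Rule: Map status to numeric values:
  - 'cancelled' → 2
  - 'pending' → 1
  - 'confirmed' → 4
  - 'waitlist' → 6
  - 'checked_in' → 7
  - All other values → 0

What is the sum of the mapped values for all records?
42

Step 1: Apply mapping to each record
Step 2: Count by status:
  'cancelled': 2 records × 2 = 4
  'pending': 2 records × 1 = 2
  'confirmed': 1 records × 4 = 4
  'waitlist': 3 records × 6 = 18
  'checked_in': 2 records × 7 = 14
Step 3: Sum all mapped values = 42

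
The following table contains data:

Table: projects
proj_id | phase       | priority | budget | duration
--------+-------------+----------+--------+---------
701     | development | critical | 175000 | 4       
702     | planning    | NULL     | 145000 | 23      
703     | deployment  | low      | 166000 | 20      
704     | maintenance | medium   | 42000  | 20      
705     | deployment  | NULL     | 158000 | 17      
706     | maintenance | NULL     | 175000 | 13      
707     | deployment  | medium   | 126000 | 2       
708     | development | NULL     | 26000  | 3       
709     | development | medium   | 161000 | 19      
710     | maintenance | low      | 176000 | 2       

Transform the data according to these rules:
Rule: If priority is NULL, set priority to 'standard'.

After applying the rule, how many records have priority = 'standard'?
4

Step 1: Count records where priority IS NULL
Step 2: Found 4 records with NULL priority
Step 3: These records will have priority set to 'standard'
Step 4: Records already having priority = 'standard': 0
Step 5: Answer: 4 + 0 = 4 records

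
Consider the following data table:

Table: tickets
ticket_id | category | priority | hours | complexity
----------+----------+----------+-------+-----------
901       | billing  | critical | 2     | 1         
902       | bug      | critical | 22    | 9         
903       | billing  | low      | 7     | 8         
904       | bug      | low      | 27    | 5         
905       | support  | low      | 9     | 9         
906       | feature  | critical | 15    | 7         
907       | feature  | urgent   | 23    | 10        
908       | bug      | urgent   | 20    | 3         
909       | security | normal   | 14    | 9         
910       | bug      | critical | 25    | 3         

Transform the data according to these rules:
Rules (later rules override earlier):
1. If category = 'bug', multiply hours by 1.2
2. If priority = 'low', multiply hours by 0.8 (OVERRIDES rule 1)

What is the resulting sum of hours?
168.8

Step 1: Rule 2 takes priority for records with priority = 'low'
  - 3 records: 43 × 0.8 = 34.4
Step 2: Rule 1 applies to remaining records with category = 'bug'
  - 3 records: 67 × 1.2 = 80.4
Step 3: Other records unchanged: 54
Step 4: Final sum = 34.4 + 80.4 + 54 = 168.8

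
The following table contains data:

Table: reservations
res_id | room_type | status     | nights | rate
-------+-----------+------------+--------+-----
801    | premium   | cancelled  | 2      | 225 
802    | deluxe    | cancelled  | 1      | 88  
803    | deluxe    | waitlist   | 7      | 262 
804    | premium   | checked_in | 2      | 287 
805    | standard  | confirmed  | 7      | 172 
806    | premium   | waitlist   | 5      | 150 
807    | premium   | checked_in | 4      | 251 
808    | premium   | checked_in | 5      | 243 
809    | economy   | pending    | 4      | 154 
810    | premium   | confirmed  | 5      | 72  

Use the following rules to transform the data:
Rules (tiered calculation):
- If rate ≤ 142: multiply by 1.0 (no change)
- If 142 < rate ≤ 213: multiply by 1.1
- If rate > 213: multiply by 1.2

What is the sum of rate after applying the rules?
2205.2

Step 1: Tier 1 (rate ≤ 142): 2 records, sum = 160 × 1.0 = 160.0
Step 2: Tier 2 (142 < rate ≤ 213): 3 records, sum = 476 × 1.1 = 523.6
Step 3: Tier 3 (rate > 213): 5 records, sum = 1268 × 1.2 = 1521.6
Step 4: Final sum = 160.0 + 523.6 + 1521.6 = 2205.2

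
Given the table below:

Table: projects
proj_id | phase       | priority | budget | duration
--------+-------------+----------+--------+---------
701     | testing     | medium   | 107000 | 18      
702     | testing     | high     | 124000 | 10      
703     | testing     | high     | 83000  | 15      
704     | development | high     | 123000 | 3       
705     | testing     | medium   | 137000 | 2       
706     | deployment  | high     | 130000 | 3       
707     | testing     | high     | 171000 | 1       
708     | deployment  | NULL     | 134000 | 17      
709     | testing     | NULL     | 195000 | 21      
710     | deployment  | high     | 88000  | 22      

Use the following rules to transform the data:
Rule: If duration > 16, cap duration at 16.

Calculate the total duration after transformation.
98

Step 1: 4 records have duration > 16
Step 2: These records originally summed to 78
Step 3: After capping: 4 × 16 = 64
Step 4: Unaffected records sum: 34
Step 5: Final sum = 64 + 34 = 98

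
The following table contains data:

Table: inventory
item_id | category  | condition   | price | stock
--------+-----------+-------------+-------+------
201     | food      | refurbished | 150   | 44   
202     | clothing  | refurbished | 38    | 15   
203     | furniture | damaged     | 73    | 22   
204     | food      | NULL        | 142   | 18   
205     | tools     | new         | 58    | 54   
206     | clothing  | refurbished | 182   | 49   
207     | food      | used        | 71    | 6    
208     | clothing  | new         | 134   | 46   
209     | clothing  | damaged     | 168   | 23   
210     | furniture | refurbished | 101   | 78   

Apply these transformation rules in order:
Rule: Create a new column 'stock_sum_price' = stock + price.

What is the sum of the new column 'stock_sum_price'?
1472

Step 1: For each record, compute stock + price
Example calculations:
  44 + 150 = 194
  15 + 38 = 53
  22 + 73 = 95
  ...
Step 2: Sum all derived values
Step 3: Total = 1472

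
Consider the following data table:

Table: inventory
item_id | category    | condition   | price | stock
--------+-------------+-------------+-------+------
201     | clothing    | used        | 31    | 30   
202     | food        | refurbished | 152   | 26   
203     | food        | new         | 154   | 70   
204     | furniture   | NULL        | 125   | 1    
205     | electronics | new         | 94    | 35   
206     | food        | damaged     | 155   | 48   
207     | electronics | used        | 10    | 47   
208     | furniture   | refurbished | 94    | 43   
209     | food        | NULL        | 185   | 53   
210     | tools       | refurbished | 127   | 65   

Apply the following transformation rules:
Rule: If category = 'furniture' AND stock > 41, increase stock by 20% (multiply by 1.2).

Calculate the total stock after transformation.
426.6

Step 1: Find records where category = 'furniture' AND stock > 41
Step 2: 1 records match, summing to 43
Step 3: After multiplier: 43 × 1.2 = 51.6
Step 4: Unaffected records sum: 375
Step 5: Final sum = 51.6 + 375 = 426.6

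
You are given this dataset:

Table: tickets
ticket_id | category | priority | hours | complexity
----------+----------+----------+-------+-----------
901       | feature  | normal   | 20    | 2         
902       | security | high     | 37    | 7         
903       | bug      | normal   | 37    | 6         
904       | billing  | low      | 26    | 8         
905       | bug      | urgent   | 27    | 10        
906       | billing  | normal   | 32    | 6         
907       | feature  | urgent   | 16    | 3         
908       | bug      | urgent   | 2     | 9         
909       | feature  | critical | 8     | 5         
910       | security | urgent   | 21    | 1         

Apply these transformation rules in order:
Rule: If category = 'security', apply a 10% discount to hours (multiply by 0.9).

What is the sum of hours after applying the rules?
220.2

Step 1: Records with category = 'security' have total hours = 58
Step 2: Apply multiplier: 58 × 0.9 = 52.2
Step 3: Other records total: 168
Step 4: Final sum = 52.2 + 168 = 220.2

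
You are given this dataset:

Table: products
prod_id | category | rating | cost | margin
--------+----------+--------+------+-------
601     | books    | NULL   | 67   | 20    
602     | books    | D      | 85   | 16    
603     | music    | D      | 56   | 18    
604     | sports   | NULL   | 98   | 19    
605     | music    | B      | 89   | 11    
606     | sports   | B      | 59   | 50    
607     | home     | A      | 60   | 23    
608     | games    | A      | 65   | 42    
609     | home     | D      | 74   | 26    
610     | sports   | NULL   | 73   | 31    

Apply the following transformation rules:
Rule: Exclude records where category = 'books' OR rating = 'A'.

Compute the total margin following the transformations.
155

Step 1: Find records where category = 'books' OR rating = 'A'
Step 2: 4 records match, summing to 101
Step 3: Original sum: 256
Step 4: Remaining sum = 256 - 101 = 155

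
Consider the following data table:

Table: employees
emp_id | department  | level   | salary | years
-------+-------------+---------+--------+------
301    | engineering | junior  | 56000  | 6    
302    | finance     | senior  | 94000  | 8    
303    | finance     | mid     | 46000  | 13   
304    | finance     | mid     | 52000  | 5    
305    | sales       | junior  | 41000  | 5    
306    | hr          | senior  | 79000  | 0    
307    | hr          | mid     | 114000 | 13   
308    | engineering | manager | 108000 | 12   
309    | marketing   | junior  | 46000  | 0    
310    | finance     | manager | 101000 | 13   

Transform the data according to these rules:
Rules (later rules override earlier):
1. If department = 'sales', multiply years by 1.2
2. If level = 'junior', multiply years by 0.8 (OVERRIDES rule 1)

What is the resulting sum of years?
72.8

Step 1: Rule 2 takes priority for records with level = 'junior'
  - 3 records: 11 × 0.8 = 8.8
Step 2: Rule 1 applies to remaining records with department = 'sales'
  - 0 records: 0 × 1.2 = 0.0
Step 3: Other records unchanged: 64
Step 4: Final sum = 8.8 + 0.0 + 64 = 72.8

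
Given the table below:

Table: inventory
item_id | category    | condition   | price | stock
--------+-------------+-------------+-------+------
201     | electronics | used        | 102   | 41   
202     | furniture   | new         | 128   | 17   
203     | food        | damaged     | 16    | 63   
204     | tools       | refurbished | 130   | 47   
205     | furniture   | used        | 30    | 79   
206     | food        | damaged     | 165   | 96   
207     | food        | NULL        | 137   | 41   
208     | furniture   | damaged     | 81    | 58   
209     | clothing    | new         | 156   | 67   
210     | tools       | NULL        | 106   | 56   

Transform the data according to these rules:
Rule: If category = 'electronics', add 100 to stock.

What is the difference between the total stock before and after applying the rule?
100

Step 1: Original sum of stock = 565
Step 2: 1 records have category = 'electronics'
Step 3: Each affected record changes by 100
Step 4: Total change = 1 × 100 = 100
Step 5: New sum = 565 + 100 = 665
Step 6: Difference = |665 - 565| = 100
        (Sum increased by 100)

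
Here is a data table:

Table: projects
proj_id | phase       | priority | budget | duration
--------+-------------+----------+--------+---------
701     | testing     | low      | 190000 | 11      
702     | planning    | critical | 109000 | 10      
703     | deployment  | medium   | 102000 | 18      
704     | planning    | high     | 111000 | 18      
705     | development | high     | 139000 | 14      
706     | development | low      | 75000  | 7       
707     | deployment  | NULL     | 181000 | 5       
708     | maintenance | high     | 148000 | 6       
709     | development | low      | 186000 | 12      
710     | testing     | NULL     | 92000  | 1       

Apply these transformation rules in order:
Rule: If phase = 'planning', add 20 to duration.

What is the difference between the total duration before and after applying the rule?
40

Step 1: Original sum of duration = 102
Step 2: 2 records have phase = 'planning'
Step 3: Each affected record changes by 20
Step 4: Total change = 2 × 20 = 40
Step 5: New sum = 102 + 40 = 142
Step 6: Difference = |142 - 102| = 40
        (Sum increased by 40)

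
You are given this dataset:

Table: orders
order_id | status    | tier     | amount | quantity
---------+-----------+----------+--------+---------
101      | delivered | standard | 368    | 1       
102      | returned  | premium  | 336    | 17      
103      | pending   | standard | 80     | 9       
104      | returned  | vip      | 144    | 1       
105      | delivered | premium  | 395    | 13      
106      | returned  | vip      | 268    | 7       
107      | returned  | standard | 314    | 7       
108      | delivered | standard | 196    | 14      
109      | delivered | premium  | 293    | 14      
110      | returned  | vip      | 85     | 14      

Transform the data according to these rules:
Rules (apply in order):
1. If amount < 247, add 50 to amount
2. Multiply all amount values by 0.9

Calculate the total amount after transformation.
2411.1

Step 1: Apply Rule 1 - Add 50 to records with amount < 247
  - 4 records affected: 505 + (4 × 50) = 705
  - Unaffected records: 1974
  - Sum after Rule 1: 2679
Step 2: Apply Rule 2 - Multiply all by 0.9
  - 2679 × 0.9 = 2411.1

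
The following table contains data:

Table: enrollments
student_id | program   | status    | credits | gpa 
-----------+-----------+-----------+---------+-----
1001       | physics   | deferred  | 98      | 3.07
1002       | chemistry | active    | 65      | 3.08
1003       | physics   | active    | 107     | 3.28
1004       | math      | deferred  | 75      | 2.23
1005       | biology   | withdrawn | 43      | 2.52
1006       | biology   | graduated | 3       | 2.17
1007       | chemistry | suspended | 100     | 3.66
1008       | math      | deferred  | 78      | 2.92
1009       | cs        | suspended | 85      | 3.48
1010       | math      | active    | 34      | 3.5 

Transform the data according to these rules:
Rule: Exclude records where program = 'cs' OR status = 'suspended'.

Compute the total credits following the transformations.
503

Step 1: Find records where program = 'cs' OR status = 'suspended'
Step 2: 2 records match, summing to 185
Step 3: Original sum: 688
Step 4: Remaining sum = 688 - 185 = 503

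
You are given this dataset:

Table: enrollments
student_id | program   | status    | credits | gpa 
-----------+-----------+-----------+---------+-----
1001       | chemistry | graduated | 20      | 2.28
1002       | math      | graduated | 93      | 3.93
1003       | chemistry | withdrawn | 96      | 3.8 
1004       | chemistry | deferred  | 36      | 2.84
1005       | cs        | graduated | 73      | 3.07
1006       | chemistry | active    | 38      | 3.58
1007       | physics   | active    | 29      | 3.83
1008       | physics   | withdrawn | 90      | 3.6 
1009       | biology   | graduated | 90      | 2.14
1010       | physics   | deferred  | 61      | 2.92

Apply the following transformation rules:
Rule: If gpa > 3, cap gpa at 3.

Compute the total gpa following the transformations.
28.18

Step 1: 6 records have gpa > 3
Step 2: These records originally summed to 21.81
Step 3: After capping: 6 × 3 = 18
Step 4: Unaffected records sum: 10.18
Step 5: Final sum = 18 + 10.18 = 28.18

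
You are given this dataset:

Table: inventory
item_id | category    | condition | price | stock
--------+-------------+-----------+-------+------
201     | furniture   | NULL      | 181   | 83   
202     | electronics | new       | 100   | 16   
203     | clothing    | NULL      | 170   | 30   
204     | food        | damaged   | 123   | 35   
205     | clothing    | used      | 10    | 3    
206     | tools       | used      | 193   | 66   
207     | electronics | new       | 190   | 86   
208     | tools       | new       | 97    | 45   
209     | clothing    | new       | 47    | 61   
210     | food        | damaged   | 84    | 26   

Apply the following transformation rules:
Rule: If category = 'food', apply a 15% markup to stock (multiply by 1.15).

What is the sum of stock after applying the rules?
460.15

Step 1: Records with category = 'food' have total stock = 61
Step 2: Apply multiplier: 61 × 1.15 = 70.15
Step 3: Other records total: 390
Step 4: Final sum = 70.15 + 390 = 460.15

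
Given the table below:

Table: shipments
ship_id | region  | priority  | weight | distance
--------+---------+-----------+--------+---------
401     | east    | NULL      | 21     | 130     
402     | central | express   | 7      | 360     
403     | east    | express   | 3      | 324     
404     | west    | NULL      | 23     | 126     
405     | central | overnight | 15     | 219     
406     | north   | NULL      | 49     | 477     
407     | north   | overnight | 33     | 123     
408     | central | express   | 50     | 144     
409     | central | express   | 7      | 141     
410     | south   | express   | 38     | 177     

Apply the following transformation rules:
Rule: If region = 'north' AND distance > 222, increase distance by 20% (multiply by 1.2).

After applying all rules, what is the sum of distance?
2316.4

Step 1: Find records where region = 'north' AND distance > 222
Step 2: 1 records match, summing to 477
Step 3: After multiplier: 477 × 1.2 = 572.4
Step 4: Unaffected records sum: 1744
Step 5: Final sum = 572.4 + 1744 = 2316.4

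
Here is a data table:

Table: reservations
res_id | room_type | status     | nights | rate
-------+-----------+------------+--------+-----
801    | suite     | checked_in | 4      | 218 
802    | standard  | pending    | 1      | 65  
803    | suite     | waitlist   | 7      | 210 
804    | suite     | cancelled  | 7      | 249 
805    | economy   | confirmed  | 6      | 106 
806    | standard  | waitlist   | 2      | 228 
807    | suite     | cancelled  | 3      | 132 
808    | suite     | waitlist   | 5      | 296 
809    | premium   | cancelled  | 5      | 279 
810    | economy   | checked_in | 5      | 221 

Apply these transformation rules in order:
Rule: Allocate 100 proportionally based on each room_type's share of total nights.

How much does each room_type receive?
economy: 24.44, premium: 11.11, standard: 6.67, suite: 57.78

Step 1: Calculate total nights = 45
Step 2: Calculate each room_type's proportion:
  economy: 11/45 = 24.44% → 24.44
  premium: 5/45 = 11.11% → 11.11
  standard: 3/45 = 6.67% → 6.67
  suite: 26/45 = 57.78% → 57.78
Step 3: Verify: sum of allocations ≈ 100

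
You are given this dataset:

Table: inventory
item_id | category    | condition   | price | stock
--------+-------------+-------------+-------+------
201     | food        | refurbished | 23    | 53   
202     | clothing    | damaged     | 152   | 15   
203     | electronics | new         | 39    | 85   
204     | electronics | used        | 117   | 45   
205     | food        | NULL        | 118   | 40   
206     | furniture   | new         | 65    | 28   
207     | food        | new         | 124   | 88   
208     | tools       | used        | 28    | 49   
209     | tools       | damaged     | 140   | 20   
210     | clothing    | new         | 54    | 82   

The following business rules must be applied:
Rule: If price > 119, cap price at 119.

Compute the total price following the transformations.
801

Step 1: 3 records have price > 119
Step 2: These records originally summed to 416
Step 3: After capping: 3 × 119 = 357
Step 4: Unaffected records sum: 444
Step 5: Final sum = 357 + 444 = 801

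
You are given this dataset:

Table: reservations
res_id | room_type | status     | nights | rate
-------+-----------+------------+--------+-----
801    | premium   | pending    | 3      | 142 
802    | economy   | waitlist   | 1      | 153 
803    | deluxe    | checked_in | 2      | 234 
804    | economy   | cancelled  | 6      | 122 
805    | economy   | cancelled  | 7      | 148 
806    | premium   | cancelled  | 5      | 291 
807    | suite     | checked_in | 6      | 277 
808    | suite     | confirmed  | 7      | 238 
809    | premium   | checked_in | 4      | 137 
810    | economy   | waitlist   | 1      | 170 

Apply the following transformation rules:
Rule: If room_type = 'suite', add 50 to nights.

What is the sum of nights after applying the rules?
142

Step 1: Count records where room_type = 'suite': 2
Step 2: Total bonus added: 2 × 50 = 100
Step 3: Original sum of nights: 42
Step 4: Final sum = 42 + 100 = 142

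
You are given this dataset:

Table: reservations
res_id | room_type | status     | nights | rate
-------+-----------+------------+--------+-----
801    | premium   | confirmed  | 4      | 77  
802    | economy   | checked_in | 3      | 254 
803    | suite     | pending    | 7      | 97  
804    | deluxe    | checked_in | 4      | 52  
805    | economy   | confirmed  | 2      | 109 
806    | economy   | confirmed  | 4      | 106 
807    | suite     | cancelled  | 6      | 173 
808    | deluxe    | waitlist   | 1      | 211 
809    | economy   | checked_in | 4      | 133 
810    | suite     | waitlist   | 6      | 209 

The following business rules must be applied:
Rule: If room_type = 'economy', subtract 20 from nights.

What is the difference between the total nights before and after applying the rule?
80

Step 1: Original sum of nights = 41
Step 2: 4 records have room_type = 'economy'
Step 3: Each affected record changes by -20
Step 4: Total change = 4 × -20 = -80
Step 5: New sum = 41 + -80 = -39
Step 6: Difference = |-39 - 41| = 80
        (Sum decreased by 80)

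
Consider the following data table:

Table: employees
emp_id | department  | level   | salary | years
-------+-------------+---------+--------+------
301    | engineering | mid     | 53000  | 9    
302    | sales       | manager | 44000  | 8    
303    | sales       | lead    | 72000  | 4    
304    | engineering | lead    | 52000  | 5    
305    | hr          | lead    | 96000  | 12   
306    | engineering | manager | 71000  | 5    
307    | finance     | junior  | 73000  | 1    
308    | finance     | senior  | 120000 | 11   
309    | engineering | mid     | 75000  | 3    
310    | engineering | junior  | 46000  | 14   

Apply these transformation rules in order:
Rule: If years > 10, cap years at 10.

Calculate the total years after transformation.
65

Step 1: 3 records have years > 10
Step 2: These records originally summed to 37
Step 3: After capping: 3 × 10 = 30
Step 4: Unaffected records sum: 35
Step 5: Final sum = 30 + 35 = 65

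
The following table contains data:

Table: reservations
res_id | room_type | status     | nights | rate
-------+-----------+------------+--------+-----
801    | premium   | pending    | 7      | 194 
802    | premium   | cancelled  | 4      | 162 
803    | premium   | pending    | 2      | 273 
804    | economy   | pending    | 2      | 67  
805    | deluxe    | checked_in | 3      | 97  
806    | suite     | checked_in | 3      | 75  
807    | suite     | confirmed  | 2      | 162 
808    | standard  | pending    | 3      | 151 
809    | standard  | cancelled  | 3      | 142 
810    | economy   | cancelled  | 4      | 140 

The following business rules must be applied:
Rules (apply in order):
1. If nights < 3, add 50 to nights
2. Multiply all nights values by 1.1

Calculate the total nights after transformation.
201.3

Step 1: Apply Rule 1 - Add 50 to records with nights < 3
  - 3 records affected: 6 + (3 × 50) = 156
  - Unaffected records: 27
  - Sum after Rule 1: 183
Step 2: Apply Rule 2 - Multiply all by 1.1
  - 183 × 1.1 = 201.3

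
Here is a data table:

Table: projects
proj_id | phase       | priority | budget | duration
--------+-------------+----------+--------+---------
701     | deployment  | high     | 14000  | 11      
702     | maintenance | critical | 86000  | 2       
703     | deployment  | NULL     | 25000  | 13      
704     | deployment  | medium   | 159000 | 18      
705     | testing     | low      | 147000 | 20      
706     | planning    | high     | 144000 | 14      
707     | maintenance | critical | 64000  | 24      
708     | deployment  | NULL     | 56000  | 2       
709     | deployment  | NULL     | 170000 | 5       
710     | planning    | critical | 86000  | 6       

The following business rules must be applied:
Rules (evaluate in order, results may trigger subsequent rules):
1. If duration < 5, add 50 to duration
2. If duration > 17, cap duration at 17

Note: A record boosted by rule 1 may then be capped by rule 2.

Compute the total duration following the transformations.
134

Step 1: Apply rule 1 to records with duration < 5
  - 2 records get bonus of 50
  - Of these, 2 records then exceed 17 and get capped
Step 2: Apply rule 2 to records with duration > 17
  - 3 records (original) are capped
Step 3: Calculate final sum = 134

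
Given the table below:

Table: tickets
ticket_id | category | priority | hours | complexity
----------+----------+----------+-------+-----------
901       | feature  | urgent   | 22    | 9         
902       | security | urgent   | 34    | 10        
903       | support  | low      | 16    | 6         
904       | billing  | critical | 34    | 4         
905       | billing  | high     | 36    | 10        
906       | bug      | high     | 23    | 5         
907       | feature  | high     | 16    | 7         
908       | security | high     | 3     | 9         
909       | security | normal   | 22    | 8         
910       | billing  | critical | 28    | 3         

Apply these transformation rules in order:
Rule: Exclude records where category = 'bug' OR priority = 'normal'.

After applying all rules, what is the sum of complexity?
58

Step 1: Find records where category = 'bug' OR priority = 'normal'
Step 2: 2 records match, summing to 13
Step 3: Original sum: 71
Step 4: Remaining sum = 71 - 13 = 58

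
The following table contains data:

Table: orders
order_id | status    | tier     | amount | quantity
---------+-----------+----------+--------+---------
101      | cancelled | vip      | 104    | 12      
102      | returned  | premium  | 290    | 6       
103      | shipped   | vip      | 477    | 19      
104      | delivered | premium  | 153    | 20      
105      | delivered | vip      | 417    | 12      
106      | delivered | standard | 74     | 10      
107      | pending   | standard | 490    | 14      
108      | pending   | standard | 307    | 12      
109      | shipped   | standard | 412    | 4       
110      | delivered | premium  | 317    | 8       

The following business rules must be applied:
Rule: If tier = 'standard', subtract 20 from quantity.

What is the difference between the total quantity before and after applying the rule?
80

Step 1: Original sum of quantity = 117
Step 2: 4 records have tier = 'standard'
Step 3: Each affected record changes by -20
Step 4: Total change = 4 × -20 = -80
Step 5: New sum = 117 + -80 = 37
Step 6: Difference = |37 - 117| = 80
        (Sum decreased by 80)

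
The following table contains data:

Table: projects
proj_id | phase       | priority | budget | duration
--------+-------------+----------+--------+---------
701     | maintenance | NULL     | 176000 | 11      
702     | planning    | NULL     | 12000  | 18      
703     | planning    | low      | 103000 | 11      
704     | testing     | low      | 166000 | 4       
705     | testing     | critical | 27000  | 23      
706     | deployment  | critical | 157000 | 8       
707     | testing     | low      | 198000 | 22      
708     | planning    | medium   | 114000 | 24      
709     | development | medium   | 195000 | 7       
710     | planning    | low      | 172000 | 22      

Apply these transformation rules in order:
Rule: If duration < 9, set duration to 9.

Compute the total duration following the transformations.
158

Step 1: 3 records have duration < 9
Step 2: These records originally summed to 19
Step 3: After setting to minimum: 3 × 9 = 27
Step 4: Unaffected records sum: 131
Step 5: Final sum = 27 + 131 = 158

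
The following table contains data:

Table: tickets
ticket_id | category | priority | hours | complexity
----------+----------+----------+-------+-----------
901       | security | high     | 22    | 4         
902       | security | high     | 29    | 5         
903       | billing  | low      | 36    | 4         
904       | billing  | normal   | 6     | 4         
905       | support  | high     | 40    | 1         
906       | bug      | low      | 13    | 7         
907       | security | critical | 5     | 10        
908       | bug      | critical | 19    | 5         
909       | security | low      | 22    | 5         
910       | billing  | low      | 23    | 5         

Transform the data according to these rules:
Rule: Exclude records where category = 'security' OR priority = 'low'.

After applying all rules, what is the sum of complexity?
10

Step 1: Find records where category = 'security' OR priority = 'low'
Step 2: 7 records match, summing to 40
Step 3: Original sum: 50
Step 4: Remaining sum = 50 - 40 = 10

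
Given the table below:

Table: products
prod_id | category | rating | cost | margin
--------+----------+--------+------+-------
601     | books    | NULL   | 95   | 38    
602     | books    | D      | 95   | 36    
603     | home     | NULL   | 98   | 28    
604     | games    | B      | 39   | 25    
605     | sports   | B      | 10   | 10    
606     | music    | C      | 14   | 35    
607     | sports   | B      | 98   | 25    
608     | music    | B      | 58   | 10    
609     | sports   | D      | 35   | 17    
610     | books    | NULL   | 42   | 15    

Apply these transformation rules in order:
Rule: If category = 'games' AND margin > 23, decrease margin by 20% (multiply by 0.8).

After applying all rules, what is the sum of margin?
234.0

Step 1: Find records where category = 'games' AND margin > 23
Step 2: 1 records match, summing to 25
Step 3: After multiplier: 25 × 0.8 = 20.0
Step 4: Unaffected records sum: 214
Step 5: Final sum = 20.0 + 214 = 234.0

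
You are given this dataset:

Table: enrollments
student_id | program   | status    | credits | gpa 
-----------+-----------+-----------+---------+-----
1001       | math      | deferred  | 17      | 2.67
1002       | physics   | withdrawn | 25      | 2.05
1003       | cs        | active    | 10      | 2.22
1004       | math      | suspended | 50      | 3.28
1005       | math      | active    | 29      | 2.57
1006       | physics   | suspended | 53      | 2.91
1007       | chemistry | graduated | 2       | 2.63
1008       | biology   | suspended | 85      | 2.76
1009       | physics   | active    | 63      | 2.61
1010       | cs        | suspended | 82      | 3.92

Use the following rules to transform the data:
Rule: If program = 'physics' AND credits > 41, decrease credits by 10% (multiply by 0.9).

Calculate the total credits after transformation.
404.4

Step 1: Find records where program = 'physics' AND credits > 41
Step 2: 2 records match, summing to 116
Step 3: After multiplier: 116 × 0.9 = 104.4
Step 4: Unaffected records sum: 300
Step 5: Final sum = 104.4 + 300 = 404.4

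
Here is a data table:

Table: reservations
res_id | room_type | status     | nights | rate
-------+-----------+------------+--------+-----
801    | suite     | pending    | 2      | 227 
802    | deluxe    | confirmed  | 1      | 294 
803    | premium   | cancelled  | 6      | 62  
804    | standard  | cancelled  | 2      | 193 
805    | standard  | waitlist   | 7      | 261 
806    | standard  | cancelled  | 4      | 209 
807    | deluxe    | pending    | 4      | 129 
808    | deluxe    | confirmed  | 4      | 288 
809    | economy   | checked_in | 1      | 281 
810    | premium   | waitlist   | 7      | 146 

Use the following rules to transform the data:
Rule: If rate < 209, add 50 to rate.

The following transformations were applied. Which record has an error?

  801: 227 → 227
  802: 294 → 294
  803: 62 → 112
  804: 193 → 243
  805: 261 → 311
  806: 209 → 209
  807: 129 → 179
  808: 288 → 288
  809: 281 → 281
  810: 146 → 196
Record 805 has an error. The correct transformed value should be 261, not 311.

Step 1: Check each record against the rule
Step 2: Record 805 has rate = 261
Step 3: Since 261 >= 209, the bonus should not have been applied
Step 4: Correct value = 261, but claimed value = 311
Conclusion: Record 805 has the error.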